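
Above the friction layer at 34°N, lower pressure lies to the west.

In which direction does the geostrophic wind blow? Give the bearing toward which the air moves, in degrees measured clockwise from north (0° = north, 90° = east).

The pressure-gradient force points toward the west (bearing 270°).
Geostrophic balance: in the Northern Hemisphere the Coriolis force deflects motion to the right, so the geostrophic wind blows 90° to the right of the pressure-gradient force (low pressure on the left).
Rotating 270° by 90° clockwise gives 000° — the wind blows toward the north.

000°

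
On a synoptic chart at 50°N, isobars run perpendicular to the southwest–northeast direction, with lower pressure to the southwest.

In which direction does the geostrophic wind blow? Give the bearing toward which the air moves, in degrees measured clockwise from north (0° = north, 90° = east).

315°

The pressure-gradient force points toward the southwest (bearing 225°).
Geostrophic balance: in the Northern Hemisphere the Coriolis force deflects motion to the right, so the geostrophic wind blows 90° to the right of the pressure-gradient force (low pressure on the left).
Rotating 225° by 90° clockwise gives 315° — the wind blows toward the northwest.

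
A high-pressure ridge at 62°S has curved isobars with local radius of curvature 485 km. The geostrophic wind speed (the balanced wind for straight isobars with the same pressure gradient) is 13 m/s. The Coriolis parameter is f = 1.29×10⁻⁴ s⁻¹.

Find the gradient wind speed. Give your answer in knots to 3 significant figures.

35.8 knots

Around a high, pressure-gradient force acts outward with centrifugal, so Coriolis balances both:
fV = (1/ρ)|∂P/∂n| + V²/R  →  V² − fR·V + fR·V_g = 0
With fR = 1.29×10⁻⁴ × 485×10³ m = 62.6 m/s:
V = [fR − √((fR)² − 4 fR V_g)]/2 = [62.6 − √(62.6² − 4×62.6×13)]/2 = 18.4 m/s
Supergeostrophic (V > V_g = 13 m/s), as expected around a high.
Converting: 18.4 m/s × 1.944 = 35.8 knots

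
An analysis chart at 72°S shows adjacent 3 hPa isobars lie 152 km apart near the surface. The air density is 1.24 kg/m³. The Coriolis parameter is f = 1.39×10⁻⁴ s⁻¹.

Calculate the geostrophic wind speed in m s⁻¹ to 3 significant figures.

11.5 m s⁻¹

Pressure gradient: |∂P/∂n| = 300 Pa / 152000 m = 1.97×10⁻³ Pa/m
Geostrophic balance (pressure-gradient force = Coriolis force):
V_g = (1/(fρ)) |∂P/∂n| = 1.97×10⁻³ / (1.39×10⁻⁴ × 1.24) = 11.5 m/s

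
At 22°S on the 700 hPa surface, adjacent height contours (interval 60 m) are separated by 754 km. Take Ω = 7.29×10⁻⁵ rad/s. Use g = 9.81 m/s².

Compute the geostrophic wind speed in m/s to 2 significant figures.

Coriolis parameter at 22°S:
f = 2Ω sin φ = 2 × 7.29×10⁻⁵ × sin 22° = 5.46×10⁻⁵ s⁻¹
Height gradient: |∂Z/∂n| = 60 m / 754000 m = 7.96×10⁻⁵
On a pressure surface, geostrophic balance gives V_g = (g/f)|∂Z/∂n|:
V_g = 9.81 × 7.96×10⁻⁵ / 5.46×10⁻⁵ = 14.3 m/s

14 m/s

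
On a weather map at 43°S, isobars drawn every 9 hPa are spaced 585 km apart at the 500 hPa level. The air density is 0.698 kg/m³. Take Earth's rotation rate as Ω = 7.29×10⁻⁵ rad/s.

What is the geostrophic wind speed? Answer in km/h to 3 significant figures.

79.8 km/h

Coriolis parameter at 43°S:
f = 2Ω sin φ = 2 × 7.29×10⁻⁵ × sin 43° = 9.94×10⁻⁵ s⁻¹
Pressure gradient: |∂P/∂n| = 900 Pa / 585000 m = 1.54×10⁻³ Pa/m
Geostrophic balance (pressure-gradient force = Coriolis force):
V_g = (1/(fρ)) |∂P/∂n| = 1.54×10⁻³ / (9.94×10⁻⁵ × 0.698) = 22.2 m/s
Converting: 22.2 m/s × 3.6 = 79.8 km/h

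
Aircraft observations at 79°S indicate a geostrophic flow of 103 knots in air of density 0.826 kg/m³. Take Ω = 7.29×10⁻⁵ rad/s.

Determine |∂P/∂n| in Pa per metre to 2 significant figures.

6.3×10⁻³ Pa/m

Coriolis parameter at 79°S:
f = 2Ω sin φ = 2 × 7.29×10⁻⁵ × sin 79° = 1.43×10⁻⁴ s⁻¹
Wind speed in SI: 103 knots = 53.0 m/s
Geostrophic balance rearranged: |∂P/∂n| = f ρ V_g
|∂P/∂n| = 1.43×10⁻⁴ × 0.826 × 53.0 = 6.26×10⁻³ Pa/m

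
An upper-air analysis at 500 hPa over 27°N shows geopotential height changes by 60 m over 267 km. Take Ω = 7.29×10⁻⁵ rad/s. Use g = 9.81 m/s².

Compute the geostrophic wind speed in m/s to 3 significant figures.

33.3 m/s

Coriolis parameter at 27°N:
f = 2Ω sin φ = 2 × 7.29×10⁻⁵ × sin 27° = 6.62×10⁻⁵ s⁻¹
Height gradient: |∂Z/∂n| = 60 m / 267000 m = 2.25×10⁻⁴
On a pressure surface, geostrophic balance gives V_g = (g/f)|∂Z/∂n|:
V_g = 9.81 × 2.25×10⁻⁴ / 6.62×10⁻⁵ = 33.3 m/s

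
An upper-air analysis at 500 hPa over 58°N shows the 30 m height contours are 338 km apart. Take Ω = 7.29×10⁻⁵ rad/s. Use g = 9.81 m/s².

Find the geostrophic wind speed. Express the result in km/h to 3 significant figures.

25.4 km/h

Coriolis parameter at 58°N:
f = 2Ω sin φ = 2 × 7.29×10⁻⁵ × sin 58° = 1.24×10⁻⁴ s⁻¹
Height gradient: |∂Z/∂n| = 30 m / 338000 m = 8.88×10⁻⁵
On a pressure surface, geostrophic balance gives V_g = (g/f)|∂Z/∂n|:
V_g = 9.81 × 8.88×10⁻⁵ / 1.24×10⁻⁴ = 7.04 m/s
Converting: 7.04 m/s × 3.6 = 25.4 km/h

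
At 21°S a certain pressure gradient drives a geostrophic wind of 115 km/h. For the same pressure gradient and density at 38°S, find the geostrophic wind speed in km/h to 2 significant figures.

With the same pressure gradient and density, V_g ∝ 1/f ∝ 1/sin φ.
V₂ = V₁ · sin φ₁ / sin φ₂ = 115 × sin 21° / sin 38°
V₂ = 115 × 0.3584/0.6157 = 67 km/h

67 km/h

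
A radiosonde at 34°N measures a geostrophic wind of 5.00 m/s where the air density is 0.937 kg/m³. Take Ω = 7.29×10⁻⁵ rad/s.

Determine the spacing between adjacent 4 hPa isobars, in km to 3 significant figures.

Coriolis parameter at 34°N:
f = 2Ω sin φ = 2 × 7.29×10⁻⁵ × sin 34° = 8.15×10⁻⁵ s⁻¹
Geostrophic balance rearranged: |∂P/∂n| = f ρ V_g
|∂P/∂n| = 8.15×10⁻⁵ × 0.937 × 5.00 = 3.82×10⁻⁴ Pa/m
Isobar spacing: Δn = ΔP/|∂P/∂n| = 400 Pa / 3.82×10⁻⁴ Pa/m = 1047204 m ≈ 1050 km

1050 km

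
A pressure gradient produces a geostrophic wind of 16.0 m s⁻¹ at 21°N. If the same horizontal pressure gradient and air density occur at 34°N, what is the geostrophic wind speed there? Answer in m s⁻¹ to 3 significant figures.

10.3 m s⁻¹

With the same pressure gradient and density, V_g ∝ 1/f ∝ 1/sin φ.
V₂ = V₁ · sin φ₁ / sin φ₂ = 16.0 × sin 21° / sin 34°
V₂ = 16.0 × 0.3584/0.5592 = 10.3 m s⁻¹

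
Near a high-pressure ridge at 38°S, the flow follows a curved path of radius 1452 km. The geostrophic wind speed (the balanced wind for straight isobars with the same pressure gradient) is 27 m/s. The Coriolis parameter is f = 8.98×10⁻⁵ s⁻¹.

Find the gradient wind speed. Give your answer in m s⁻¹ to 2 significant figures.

38 m s⁻¹

Around a high, pressure-gradient force acts outward with centrifugal, so Coriolis balances both:
fV = (1/ρ)|∂P/∂n| + V²/R  →  V² − fR·V + fR·V_g = 0
With fR = 8.98×10⁻⁵ × 1452×10³ m = 130 m/s:
V = [fR − √((fR)² − 4 fR V_g)]/2 = [130 − √(130² − 4×130×27)]/2 = 38.2 m/s
Supergeostrophic (V > V_g = 27 m/s), as expected around a high.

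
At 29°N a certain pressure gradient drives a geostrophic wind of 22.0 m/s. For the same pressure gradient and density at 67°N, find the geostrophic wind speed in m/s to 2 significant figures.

With the same pressure gradient and density, V_g ∝ 1/f ∝ 1/sin φ.
V₂ = V₁ · sin φ₁ / sin φ₂ = 22.0 × sin 29° / sin 67°
V₂ = 22.0 × 0.4848/0.9205 = 12 m/s

12 m/s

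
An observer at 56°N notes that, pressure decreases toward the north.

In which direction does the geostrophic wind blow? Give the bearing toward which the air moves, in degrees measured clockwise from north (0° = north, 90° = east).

The pressure-gradient force points toward the north (bearing 000°).
Geostrophic balance: in the Northern Hemisphere the Coriolis force deflects motion to the right, so the geostrophic wind blows 90° to the right of the pressure-gradient force (low pressure on the left).
Rotating 000° by 90° clockwise gives 090° — the wind blows toward the east.

090°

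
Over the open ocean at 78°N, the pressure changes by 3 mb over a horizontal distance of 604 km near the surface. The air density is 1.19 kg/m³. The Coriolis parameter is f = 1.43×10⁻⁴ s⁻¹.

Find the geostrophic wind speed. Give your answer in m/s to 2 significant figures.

Pressure gradient: |∂P/∂n| = 300 Pa / 604000 m = 4.97×10⁻⁴ Pa/m
Geostrophic balance (pressure-gradient force = Coriolis force):
V_g = (1/(fρ)) |∂P/∂n| = 4.97×10⁻⁴ / (1.43×10⁻⁴ × 1.19) = 2.92 m/s

2.9 m/s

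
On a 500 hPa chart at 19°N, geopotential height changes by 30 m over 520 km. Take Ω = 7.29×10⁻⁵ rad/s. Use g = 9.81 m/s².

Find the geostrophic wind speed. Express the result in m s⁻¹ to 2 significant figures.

Coriolis parameter at 19°N:
f = 2Ω sin φ = 2 × 7.29×10⁻⁵ × sin 19° = 4.75×10⁻⁵ s⁻¹
Height gradient: |∂Z/∂n| = 30 m / 520000 m = 5.77×10⁻⁵
On a pressure surface, geostrophic balance gives V_g = (g/f)|∂Z/∂n|:
V_g = 9.81 × 5.77×10⁻⁵ / 4.75×10⁻⁵ = 11.9 m/s

12 m s⁻¹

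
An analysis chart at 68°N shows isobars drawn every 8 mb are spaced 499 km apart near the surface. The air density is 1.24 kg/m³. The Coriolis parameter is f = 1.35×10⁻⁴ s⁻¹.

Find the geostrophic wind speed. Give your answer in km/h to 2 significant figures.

34 km/h

Pressure gradient: |∂P/∂n| = 800 Pa / 499000 m = 1.60×10⁻³ Pa/m
Geostrophic balance (pressure-gradient force = Coriolis force):
V_g = (1/(fρ)) |∂P/∂n| = 1.60×10⁻³ / (1.35×10⁻⁴ × 1.24) = 9.58 m/s
Converting: 9.58 m/s × 3.6 = 34 km/h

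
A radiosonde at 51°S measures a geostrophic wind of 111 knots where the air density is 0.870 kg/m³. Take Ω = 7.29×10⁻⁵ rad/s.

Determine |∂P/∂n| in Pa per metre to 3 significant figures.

5.63×10⁻³ Pa/m

Coriolis parameter at 51°S:
f = 2Ω sin φ = 2 × 7.29×10⁻⁵ × sin 51° = 1.13×10⁻⁴ s⁻¹
Wind speed in SI: 111 knots = 57.1 m/s
Geostrophic balance rearranged: |∂P/∂n| = f ρ V_g
|∂P/∂n| = 1.13×10⁻⁴ × 0.870 × 57.1 = 5.63×10⁻³ Pa/m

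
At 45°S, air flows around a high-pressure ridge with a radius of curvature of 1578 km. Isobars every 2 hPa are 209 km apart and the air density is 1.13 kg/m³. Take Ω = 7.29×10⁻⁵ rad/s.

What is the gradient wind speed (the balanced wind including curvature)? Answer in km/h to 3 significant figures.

31.2 km/h

Coriolis parameter at 45°S:
f = 2Ω sin φ = 2 × 7.29×10⁻⁵ × sin 45° = 1.03×10⁻⁴ s⁻¹
Pressure gradient: |∂P/∂n| = 200 Pa / 209000 m = 9.57×10⁻⁴ Pa/m
Geostrophic speed: V_g = |∂P/∂n|/(fρ) = 9.57×10⁻⁴/(1.03×10⁻⁴ × 1.13) = 8.21 m/s
Around a high, pressure-gradient force acts outward with centrifugal, so Coriolis balances both:
fV = (1/ρ)|∂P/∂n| + V²/R  →  V² − fR·V + fR·V_g = 0
With fR = 1.03×10⁻⁴ × 1578×10³ m = 163 m/s:
V = [fR − √((fR)² − 4 fR V_g)]/2 = [163 − √(163² − 4×163×8.21)]/2 = 8.68 m/s
Supergeostrophic (V > V_g = 8.21 m/s), as expected around a high.
Converting: 8.68 m/s × 3.6 = 31.2 km/h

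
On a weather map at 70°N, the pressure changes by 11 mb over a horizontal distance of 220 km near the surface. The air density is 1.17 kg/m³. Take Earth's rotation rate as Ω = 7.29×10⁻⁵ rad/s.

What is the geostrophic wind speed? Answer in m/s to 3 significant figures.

31.2 m/s

Coriolis parameter at 70°N:
f = 2Ω sin φ = 2 × 7.29×10⁻⁵ × sin 70° = 1.37×10⁻⁴ s⁻¹
Pressure gradient: |∂P/∂n| = 1100 Pa / 220000 m = 5.00×10⁻³ Pa/m
Geostrophic balance (pressure-gradient force = Coriolis force):
V_g = (1/(fρ)) |∂P/∂n| = 5.00×10⁻³ / (1.37×10⁻⁴ × 1.17) = 31.2 m/s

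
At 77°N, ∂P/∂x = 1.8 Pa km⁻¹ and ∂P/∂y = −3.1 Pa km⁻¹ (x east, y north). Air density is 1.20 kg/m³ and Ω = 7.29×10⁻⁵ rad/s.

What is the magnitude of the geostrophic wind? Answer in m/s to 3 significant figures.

21.0 m/s

Coriolis parameter at 77°N:
f = 2Ω sin φ = 2 × 7.29×10⁻⁵ × sin 77° = 1.42×10⁻⁴ s⁻¹
Component geostrophic relations (x east, y north):
u_g = −(1/(fρ)) ∂P/∂y,  v_g = (1/(fρ)) ∂P/∂x
u_g = −(−3.1×10⁻³)/(1.42×10⁻⁴ × 1.20) = 18.2 m/s;  v_g = (1.8×10⁻³)/(1.42×10⁻⁴ × 1.20) = 10.6 m/s
|V_g| = √(u_g² + v_g²) = 21.0 m/s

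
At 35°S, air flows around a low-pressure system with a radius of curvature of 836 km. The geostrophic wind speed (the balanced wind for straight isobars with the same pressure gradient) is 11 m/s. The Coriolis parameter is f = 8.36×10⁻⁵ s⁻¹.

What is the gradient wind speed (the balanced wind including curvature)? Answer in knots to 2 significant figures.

Around a low, centrifugal force acts outward with Coriolis, so pressure-gradient force balances both:
(1/ρ)|∂P/∂n| = fV + V²/R  →  V² + fR·V − fR·V_g = 0
With fR = 8.36×10⁻⁵ × 836×10³ m = 69.9 m/s:
V = [−fR + √((fR)² + 4 fR V_g)]/2 = [−69.9 + √(69.9² + 4×69.9×11)]/2 = 9.66 m/s
Subgeostrophic (V < V_g = 11 m/s), as expected around a low.
Converting: 9.66 m/s × 1.944 = 19 knots

19 knots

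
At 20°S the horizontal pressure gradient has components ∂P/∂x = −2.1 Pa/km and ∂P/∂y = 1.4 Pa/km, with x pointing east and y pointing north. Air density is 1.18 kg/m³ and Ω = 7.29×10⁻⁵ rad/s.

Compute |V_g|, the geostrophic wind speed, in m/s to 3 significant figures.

Coriolis parameter at 20°S:
f = 2Ω sin φ = 2 × 7.29×10⁻⁵ × sin 20° = 4.99×10⁻⁵ s⁻¹
In the Southern Hemisphere f is negative: f = −4.99×10⁻⁵ s⁻¹.
Component geostrophic relations (x east, y north):
u_g = −(1/(fρ)) ∂P/∂y,  v_g = (1/(fρ)) ∂P/∂x
u_g = −(1.4×10⁻³)/(−4.99×10⁻⁵ × 1.18) = 23.8 m/s;  v_g = (−2.1×10⁻³)/(−4.99×10⁻⁵ × 1.18) = 35.7 m/s
|V_g| = √(u_g² + v_g²) = 42.9 m/s

42.9 m/s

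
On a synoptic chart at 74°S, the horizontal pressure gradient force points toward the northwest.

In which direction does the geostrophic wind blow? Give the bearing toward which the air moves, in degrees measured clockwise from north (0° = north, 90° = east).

The pressure-gradient force points toward the northwest (bearing 315°).
Geostrophic balance: in the Southern Hemisphere the Coriolis force deflects motion to the left, so the geostrophic wind blows 90° to the left of the pressure-gradient force (low pressure on the right).
Rotating 315° by 90° counterclockwise gives 225° — the wind blows toward the southwest.

225°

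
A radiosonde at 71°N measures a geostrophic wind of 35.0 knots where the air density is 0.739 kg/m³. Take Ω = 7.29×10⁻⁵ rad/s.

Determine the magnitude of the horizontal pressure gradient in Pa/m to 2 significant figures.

Coriolis parameter at 71°N:
f = 2Ω sin φ = 2 × 7.29×10⁻⁵ × sin 71° = 1.38×10⁻⁴ s⁻¹
Wind speed in SI: 35.0 knots = 18.0 m/s
Geostrophic balance rearranged: |∂P/∂n| = f ρ V_g
|∂P/∂n| = 1.38×10⁻⁴ × 0.739 × 18.0 = 1.83×10⁻³ Pa/m

1.8×10⁻³ Pa/m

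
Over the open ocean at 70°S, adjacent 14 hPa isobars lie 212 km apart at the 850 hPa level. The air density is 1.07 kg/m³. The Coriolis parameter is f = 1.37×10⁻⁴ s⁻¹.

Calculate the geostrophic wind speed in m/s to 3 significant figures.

Pressure gradient: |∂P/∂n| = 1400 Pa / 212000 m = 6.60×10⁻³ Pa/m
Geostrophic balance (pressure-gradient force = Coriolis force):
V_g = (1/(fρ)) |∂P/∂n| = 6.60×10⁻³ / (1.37×10⁻⁴ × 1.07) = 45.0 m/s

45.0 m/s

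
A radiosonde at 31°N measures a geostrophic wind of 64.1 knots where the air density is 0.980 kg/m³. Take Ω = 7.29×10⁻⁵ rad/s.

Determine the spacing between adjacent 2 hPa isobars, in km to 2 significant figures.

82 km

Coriolis parameter at 31°N:
f = 2Ω sin φ = 2 × 7.29×10⁻⁵ × sin 31° = 7.51×10⁻⁵ s⁻¹
Wind speed in SI: 64.1 knots = 33.0 m/s
Geostrophic balance rearranged: |∂P/∂n| = f ρ V_g
|∂P/∂n| = 7.51×10⁻⁵ × 0.980 × 33.0 = 2.43×10⁻³ Pa/m
Isobar spacing: Δn = ΔP/|∂P/∂n| = 200 Pa / 2.43×10⁻³ Pa/m = 82416 m ≈ 82 km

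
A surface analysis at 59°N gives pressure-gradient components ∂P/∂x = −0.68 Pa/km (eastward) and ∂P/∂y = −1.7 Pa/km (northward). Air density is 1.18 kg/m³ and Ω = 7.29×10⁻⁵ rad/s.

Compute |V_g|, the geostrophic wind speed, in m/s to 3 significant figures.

Coriolis parameter at 59°N:
f = 2Ω sin φ = 2 × 7.29×10⁻⁵ × sin 59° = 1.25×10⁻⁴ s⁻¹
Component geostrophic relations (x east, y north):
u_g = −(1/(fρ)) ∂P/∂y,  v_g = (1/(fρ)) ∂P/∂x
u_g = −(−1.7×10⁻³)/(1.25×10⁻⁴ × 1.18) = 11.5 m/s;  v_g = (−0.68×10⁻³)/(1.25×10⁻⁴ × 1.18) = −4.61 m/s
|V_g| = √(u_g² + v_g²) = 12.4 m/s

12.4 m/s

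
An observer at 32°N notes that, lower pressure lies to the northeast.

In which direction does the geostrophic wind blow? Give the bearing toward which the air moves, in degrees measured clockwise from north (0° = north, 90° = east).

The pressure-gradient force points toward the northeast (bearing 045°).
Geostrophic balance: in the Northern Hemisphere the Coriolis force deflects motion to the right, so the geostrophic wind blows 90° to the right of the pressure-gradient force (low pressure on the left).
Rotating 045° by 90° clockwise gives 135° — the wind blows toward the southeast.

135°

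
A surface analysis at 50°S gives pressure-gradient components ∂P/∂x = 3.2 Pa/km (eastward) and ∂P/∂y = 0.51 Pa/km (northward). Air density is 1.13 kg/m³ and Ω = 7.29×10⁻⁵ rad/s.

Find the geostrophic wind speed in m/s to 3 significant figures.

Coriolis parameter at 50°S:
f = 2Ω sin φ = 2 × 7.29×10⁻⁵ × sin 50° = 1.12×10⁻⁴ s⁻¹
In the Southern Hemisphere f is negative: f = −1.12×10⁻⁴ s⁻¹.
Component geostrophic relations (x east, y north):
u_g = −(1/(fρ)) ∂P/∂y,  v_g = (1/(fρ)) ∂P/∂x
u_g = −(0.51×10⁻³)/(−1.12×10⁻⁴ × 1.13) = 4.04 m/s;  v_g = (3.2×10⁻³)/(−1.12×10⁻⁴ × 1.13) = −25.4 m/s
|V_g| = √(u_g² + v_g²) = 25.7 m/s

25.7 m/s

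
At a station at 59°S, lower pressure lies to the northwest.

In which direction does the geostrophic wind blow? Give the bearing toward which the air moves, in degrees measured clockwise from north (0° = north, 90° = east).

225°

The pressure-gradient force points toward the northwest (bearing 315°).
Geostrophic balance: in the Southern Hemisphere the Coriolis force deflects motion to the left, so the geostrophic wind blows 90° to the left of the pressure-gradient force (low pressure on the right).
Rotating 315° by 90° counterclockwise gives 225° — the wind blows toward the southwest.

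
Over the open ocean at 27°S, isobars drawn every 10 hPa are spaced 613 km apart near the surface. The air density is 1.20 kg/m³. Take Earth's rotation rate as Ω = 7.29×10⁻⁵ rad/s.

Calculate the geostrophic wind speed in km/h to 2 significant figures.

Coriolis parameter at 27°S:
f = 2Ω sin φ = 2 × 7.29×10⁻⁵ × sin 27° = 6.62×10⁻⁵ s⁻¹
Pressure gradient: |∂P/∂n| = 1000 Pa / 613000 m = 1.63×10⁻³ Pa/m
Geostrophic balance (pressure-gradient force = Coriolis force):
V_g = (1/(fρ)) |∂P/∂n| = 1.63×10⁻³ / (6.62×10⁻⁵ × 1.20) = 20.5 m/s
Converting: 20.5 m/s × 3.6 = 74 km/h

74 km/h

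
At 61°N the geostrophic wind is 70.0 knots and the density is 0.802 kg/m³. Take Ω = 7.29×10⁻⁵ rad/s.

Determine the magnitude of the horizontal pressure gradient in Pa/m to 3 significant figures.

Coriolis parameter at 61°N:
f = 2Ω sin φ = 2 × 7.29×10⁻⁵ × sin 61° = 1.28×10⁻⁴ s⁻¹
Wind speed in SI: 70.0 knots = 36.0 m/s
Geostrophic balance rearranged: |∂P/∂n| = f ρ V_g
|∂P/∂n| = 1.28×10⁻⁴ × 0.802 × 36.0 = 3.68×10⁻³ Pa/m

3.68×10⁻³ Pa/m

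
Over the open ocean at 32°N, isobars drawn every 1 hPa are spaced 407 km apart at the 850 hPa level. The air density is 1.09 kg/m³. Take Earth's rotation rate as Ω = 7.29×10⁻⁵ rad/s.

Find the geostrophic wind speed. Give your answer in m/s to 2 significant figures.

Coriolis parameter at 32°N:
f = 2Ω sin φ = 2 × 7.29×10⁻⁵ × sin 32° = 7.73×10⁻⁵ s⁻¹
Pressure gradient: |∂P/∂n| = 100 Pa / 407000 m = 2.46×10⁻⁴ Pa/m
Geostrophic balance (pressure-gradient force = Coriolis force):
V_g = (1/(fρ)) |∂P/∂n| = 2.46×10⁻⁴ / (7.73×10⁻⁵ × 1.09) = 2.92 m/s

2.9 m/s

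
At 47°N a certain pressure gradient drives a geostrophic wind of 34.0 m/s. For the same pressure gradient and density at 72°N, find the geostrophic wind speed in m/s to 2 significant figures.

With the same pressure gradient and density, V_g ∝ 1/f ∝ 1/sin φ.
V₂ = V₁ · sin φ₁ / sin φ₂ = 34.0 × sin 47° / sin 72°
V₂ = 34.0 × 0.7314/0.9511 = 26 m/s

26 m/s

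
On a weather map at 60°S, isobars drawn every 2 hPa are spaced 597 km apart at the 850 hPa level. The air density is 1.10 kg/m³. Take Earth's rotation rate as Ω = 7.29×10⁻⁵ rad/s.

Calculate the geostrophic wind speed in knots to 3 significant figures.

4.69 knots

Coriolis parameter at 60°S:
f = 2Ω sin φ = 2 × 7.29×10⁻⁵ × sin 60° = 1.26×10⁻⁴ s⁻¹
Pressure gradient: |∂P/∂n| = 200 Pa / 597000 m = 3.35×10⁻⁴ Pa/m
Geostrophic balance (pressure-gradient force = Coriolis force):
V_g = (1/(fρ)) |∂P/∂n| = 3.35×10⁻⁴ / (1.26×10⁻⁴ × 1.10) = 2.41 m/s
Converting: 2.41 m/s × 1.944 = 4.69 knots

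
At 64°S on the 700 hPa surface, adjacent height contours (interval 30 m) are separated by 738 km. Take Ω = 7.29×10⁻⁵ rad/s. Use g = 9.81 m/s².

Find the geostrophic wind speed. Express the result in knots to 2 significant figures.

Coriolis parameter at 64°S:
f = 2Ω sin φ = 2 × 7.29×10⁻⁵ × sin 64° = 1.31×10⁻⁴ s⁻¹
Height gradient: |∂Z/∂n| = 30 m / 738000 m = 4.07×10⁻⁵
On a pressure surface, geostrophic balance gives V_g = (g/f)|∂Z/∂n|:
V_g = 9.81 × 4.07×10⁻⁵ / 1.31×10⁻⁴ = 3.04 m/s
Converting: 3.04 m/s × 1.944 = 5.9 knots

5.9 knots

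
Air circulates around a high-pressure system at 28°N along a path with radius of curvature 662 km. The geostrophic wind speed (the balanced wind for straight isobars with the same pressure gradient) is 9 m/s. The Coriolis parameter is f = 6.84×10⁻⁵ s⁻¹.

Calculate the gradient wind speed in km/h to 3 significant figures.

Around a high, pressure-gradient force acts outward with centrifugal, so Coriolis balances both:
fV = (1/ρ)|∂P/∂n| + V²/R  →  V² − fR·V + fR·V_g = 0
With fR = 6.84×10⁻⁵ × 662×10³ m = 45.3 m/s:
V = [fR − √((fR)² − 4 fR V_g)]/2 = [45.3 − √(45.3² − 4×45.3×9)]/2 = 12.4 m/s
Supergeostrophic (V > V_g = 9 m/s), as expected around a high.
Converting: 12.4 m/s × 3.6 = 44.6 km/h

44.6 km/h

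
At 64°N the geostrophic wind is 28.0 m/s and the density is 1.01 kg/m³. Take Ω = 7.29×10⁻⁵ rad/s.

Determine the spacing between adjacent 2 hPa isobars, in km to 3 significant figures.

Coriolis parameter at 64°N:
f = 2Ω sin φ = 2 × 7.29×10⁻⁵ × sin 64° = 1.31×10⁻⁴ s⁻¹
Geostrophic balance rearranged: |∂P/∂n| = f ρ V_g
|∂P/∂n| = 1.31×10⁻⁴ × 1.01 × 28.0 = 3.71×10⁻³ Pa/m
Isobar spacing: Δn = ΔP/|∂P/∂n| = 200 Pa / 3.71×10⁻³ Pa/m = 53968 m ≈ 54.0 km

54.0 km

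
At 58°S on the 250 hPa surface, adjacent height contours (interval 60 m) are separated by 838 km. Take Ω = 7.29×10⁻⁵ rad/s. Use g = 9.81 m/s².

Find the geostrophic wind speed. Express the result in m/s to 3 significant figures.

Coriolis parameter at 58°S:
f = 2Ω sin φ = 2 × 7.29×10⁻⁵ × sin 58° = 1.24×10⁻⁴ s⁻¹
Height gradient: |∂Z/∂n| = 60 m / 838000 m = 7.16×10⁻⁵
On a pressure surface, geostrophic balance gives V_g = (g/f)|∂Z/∂n|:
V_g = 9.81 × 7.16×10⁻⁵ / 1.24×10⁻⁴ = 5.68 m/s

5.68 m/s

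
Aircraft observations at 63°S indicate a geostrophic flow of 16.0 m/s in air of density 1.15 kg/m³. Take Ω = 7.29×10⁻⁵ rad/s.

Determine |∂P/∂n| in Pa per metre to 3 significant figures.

2.39×10⁻³ Pa/m

Coriolis parameter at 63°S:
f = 2Ω sin φ = 2 × 7.29×10⁻⁵ × sin 63° = 1.30×10⁻⁴ s⁻¹
Geostrophic balance rearranged: |∂P/∂n| = f ρ V_g
|∂P/∂n| = 1.30×10⁻⁴ × 1.15 × 16.0 = 2.39×10⁻³ Pa/m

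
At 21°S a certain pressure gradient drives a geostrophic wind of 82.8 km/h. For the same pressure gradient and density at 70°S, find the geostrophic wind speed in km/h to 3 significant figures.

With the same pressure gradient and density, V_g ∝ 1/f ∝ 1/sin φ.
V₂ = V₁ · sin φ₁ / sin φ₂ = 82.8 × sin 21° / sin 70°
V₂ = 82.8 × 0.3584/0.9397 = 31.6 km/h

31.6 km/h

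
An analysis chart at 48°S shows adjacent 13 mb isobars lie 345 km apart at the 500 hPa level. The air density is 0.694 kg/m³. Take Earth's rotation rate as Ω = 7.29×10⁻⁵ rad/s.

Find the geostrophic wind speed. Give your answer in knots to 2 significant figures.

97 knots

Coriolis parameter at 48°S:
f = 2Ω sin φ = 2 × 7.29×10⁻⁵ × sin 48° = 1.08×10⁻⁴ s⁻¹
Pressure gradient: |∂P/∂n| = 1300 Pa / 345000 m = 3.77×10⁻³ Pa/m
Geostrophic balance (pressure-gradient force = Coriolis force):
V_g = (1/(fρ)) |∂P/∂n| = 3.77×10⁻³ / (1.08×10⁻⁴ × 0.694) = 50.1 m/s
Converting: 50.1 m/s × 1.944 = 97 knots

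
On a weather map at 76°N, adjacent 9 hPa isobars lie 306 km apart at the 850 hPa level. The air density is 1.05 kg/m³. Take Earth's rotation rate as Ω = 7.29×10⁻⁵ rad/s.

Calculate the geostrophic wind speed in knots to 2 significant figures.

38 knots

Coriolis parameter at 76°N:
f = 2Ω sin φ = 2 × 7.29×10⁻⁵ × sin 76° = 1.41×10⁻⁴ s⁻¹
Pressure gradient: |∂P/∂n| = 900 Pa / 306000 m = 2.94×10⁻³ Pa/m
Geostrophic balance (pressure-gradient force = Coriolis force):
V_g = (1/(fρ)) |∂P/∂n| = 2.94×10⁻³ / (1.41×10⁻⁴ × 1.05) = 19.8 m/s
Converting: 19.8 m/s × 1.944 = 38 knots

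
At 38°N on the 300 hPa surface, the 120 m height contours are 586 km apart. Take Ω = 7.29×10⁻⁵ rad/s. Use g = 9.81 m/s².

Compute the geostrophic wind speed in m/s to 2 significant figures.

22 m/s

Coriolis parameter at 38°N:
f = 2Ω sin φ = 2 × 7.29×10⁻⁵ × sin 38° = 8.98×10⁻⁵ s⁻¹
Height gradient: |∂Z/∂n| = 120 m / 586000 m = 2.05×10⁻⁴
On a pressure surface, geostrophic balance gives V_g = (g/f)|∂Z/∂n|:
V_g = 9.81 × 2.05×10⁻⁴ / 8.98×10⁻⁵ = 22.4 m/s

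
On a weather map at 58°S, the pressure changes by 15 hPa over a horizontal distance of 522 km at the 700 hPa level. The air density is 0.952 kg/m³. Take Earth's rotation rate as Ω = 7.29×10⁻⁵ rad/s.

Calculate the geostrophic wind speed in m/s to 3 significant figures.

24.4 m/s

Coriolis parameter at 58°S:
f = 2Ω sin φ = 2 × 7.29×10⁻⁵ × sin 58° = 1.24×10⁻⁴ s⁻¹
Pressure gradient: |∂P/∂n| = 1500 Pa / 522000 m = 2.87×10⁻³ Pa/m
Geostrophic balance (pressure-gradient force = Coriolis force):
V_g = (1/(fρ)) |∂P/∂n| = 2.87×10⁻³ / (1.24×10⁻⁴ × 0.952) = 24.4 m/s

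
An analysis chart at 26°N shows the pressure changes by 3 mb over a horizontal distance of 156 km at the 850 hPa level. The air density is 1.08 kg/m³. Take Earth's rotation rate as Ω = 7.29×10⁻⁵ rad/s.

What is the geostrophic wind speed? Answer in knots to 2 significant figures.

Coriolis parameter at 26°N:
f = 2Ω sin φ = 2 × 7.29×10⁻⁵ × sin 26° = 6.39×10⁻⁵ s⁻¹
Pressure gradient: |∂P/∂n| = 300 Pa / 156000 m = 1.92×10⁻³ Pa/m
Geostrophic balance (pressure-gradient force = Coriolis force):
V_g = (1/(fρ)) |∂P/∂n| = 1.92×10⁻³ / (6.39×10⁻⁵ × 1.08) = 27.9 m/s
Converting: 27.9 m/s × 1.944 = 54 knots

54 knots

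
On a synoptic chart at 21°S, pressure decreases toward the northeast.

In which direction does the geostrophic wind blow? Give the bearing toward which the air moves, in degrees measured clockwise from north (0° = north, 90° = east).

The pressure-gradient force points toward the northeast (bearing 045°).
Geostrophic balance: in the Southern Hemisphere the Coriolis force deflects motion to the left, so the geostrophic wind blows 90° to the left of the pressure-gradient force (low pressure on the right).
Rotating 045° by 90° counterclockwise gives 315° — the wind blows toward the northwest.

315°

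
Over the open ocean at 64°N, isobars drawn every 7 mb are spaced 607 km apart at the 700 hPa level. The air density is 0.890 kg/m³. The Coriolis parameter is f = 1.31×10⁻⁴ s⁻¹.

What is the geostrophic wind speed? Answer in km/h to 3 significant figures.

35.6 km/h

Pressure gradient: |∂P/∂n| = 700 Pa / 607000 m = 1.15×10⁻³ Pa/m
Geostrophic balance (pressure-gradient force = Coriolis force):
V_g = (1/(fρ)) |∂P/∂n| = 1.15×10⁻³ / (1.31×10⁻⁴ × 0.890) = 9.89 m/s
Converting: 9.89 m/s × 3.6 = 35.6 km/h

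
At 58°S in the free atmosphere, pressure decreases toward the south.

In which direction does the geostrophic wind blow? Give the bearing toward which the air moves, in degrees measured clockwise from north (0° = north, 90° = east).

The pressure-gradient force points toward the south (bearing 180°).
Geostrophic balance: in the Southern Hemisphere the Coriolis force deflects motion to the left, so the geostrophic wind blows 90° to the left of the pressure-gradient force (low pressure on the right).
Rotating 180° by 90° counterclockwise gives 090° — the wind blows toward the east.

090°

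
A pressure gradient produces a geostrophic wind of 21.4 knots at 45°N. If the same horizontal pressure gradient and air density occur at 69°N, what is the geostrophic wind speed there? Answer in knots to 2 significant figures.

16 knots

With the same pressure gradient and density, V_g ∝ 1/f ∝ 1/sin φ.
V₂ = V₁ · sin φ₁ / sin φ₂ = 21.4 × sin 45° / sin 69°
V₂ = 21.4 × 0.7071/0.9336 = 16 knots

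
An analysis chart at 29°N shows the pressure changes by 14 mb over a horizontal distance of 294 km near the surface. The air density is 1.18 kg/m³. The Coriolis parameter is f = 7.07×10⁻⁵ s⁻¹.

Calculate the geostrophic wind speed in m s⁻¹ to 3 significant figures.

57.1 m s⁻¹

Pressure gradient: |∂P/∂n| = 1400 Pa / 294000 m = 4.76×10⁻³ Pa/m
Geostrophic balance (pressure-gradient force = Coriolis force):
V_g = (1/(fρ)) |∂P/∂n| = 4.76×10⁻³ / (7.07×10⁻⁵ × 1.18) = 57.1 m/s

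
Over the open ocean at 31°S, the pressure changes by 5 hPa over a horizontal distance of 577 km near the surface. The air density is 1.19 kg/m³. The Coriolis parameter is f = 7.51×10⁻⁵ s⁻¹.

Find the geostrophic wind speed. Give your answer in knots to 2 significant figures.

Pressure gradient: |∂P/∂n| = 500 Pa / 577000 m = 8.67×10⁻⁴ Pa/m
Geostrophic balance (pressure-gradient force = Coriolis force):
V_g = (1/(fρ)) |∂P/∂n| = 8.67×10⁻⁴ / (7.51×10⁻⁵ × 1.19) = 9.70 m/s
Converting: 9.70 m/s × 1.944 = 19 knots

19 knots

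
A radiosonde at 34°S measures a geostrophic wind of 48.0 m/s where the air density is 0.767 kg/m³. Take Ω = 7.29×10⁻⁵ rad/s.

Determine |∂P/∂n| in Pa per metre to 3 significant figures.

Coriolis parameter at 34°S:
f = 2Ω sin φ = 2 × 7.29×10⁻⁵ × sin 34° = 8.15×10⁻⁵ s⁻¹
Geostrophic balance rearranged: |∂P/∂n| = f ρ V_g
|∂P/∂n| = 8.15×10⁻⁵ × 0.767 × 48.0 = 3.00×10⁻³ Pa/m

3.00×10⁻³ Pa/m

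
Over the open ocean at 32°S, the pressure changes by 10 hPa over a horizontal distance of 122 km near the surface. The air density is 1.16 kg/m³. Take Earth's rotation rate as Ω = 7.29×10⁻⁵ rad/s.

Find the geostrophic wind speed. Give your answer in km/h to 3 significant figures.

329 km/h

Coriolis parameter at 32°S:
f = 2Ω sin φ = 2 × 7.29×10⁻⁵ × sin 32° = 7.73×10⁻⁵ s⁻¹
Pressure gradient: |∂P/∂n| = 1000 Pa / 122000 m = 8.20×10⁻³ Pa/m
Geostrophic balance (pressure-gradient force = Coriolis force):
V_g = (1/(fρ)) |∂P/∂n| = 8.20×10⁻³ / (7.73×10⁻⁵ × 1.16) = 91.5 m/s
Converting: 91.5 m/s × 3.6 = 329 km/h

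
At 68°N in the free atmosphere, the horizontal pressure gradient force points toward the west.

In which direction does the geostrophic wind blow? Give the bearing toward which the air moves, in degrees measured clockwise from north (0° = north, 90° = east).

The pressure-gradient force points toward the west (bearing 270°).
Geostrophic balance: in the Northern Hemisphere the Coriolis force deflects motion to the right, so the geostrophic wind blows 90° to the right of the pressure-gradient force (low pressure on the left).
Rotating 270° by 90° clockwise gives 000° — the wind blows toward the north.

000°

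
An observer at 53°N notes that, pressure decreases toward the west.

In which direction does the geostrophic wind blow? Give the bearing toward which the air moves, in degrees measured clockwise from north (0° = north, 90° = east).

The pressure-gradient force points toward the west (bearing 270°).
Geostrophic balance: in the Northern Hemisphere the Coriolis force deflects motion to the right, so the geostrophic wind blows 90° to the right of the pressure-gradient force (low pressure on the left).
Rotating 270° by 90° clockwise gives 000° — the wind blows toward the north.

000°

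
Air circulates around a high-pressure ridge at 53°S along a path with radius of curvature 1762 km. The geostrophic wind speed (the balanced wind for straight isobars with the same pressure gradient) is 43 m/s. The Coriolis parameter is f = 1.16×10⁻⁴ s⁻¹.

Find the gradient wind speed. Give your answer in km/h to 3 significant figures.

221 km/h

Around a high, pressure-gradient force acts outward with centrifugal, so Coriolis balances both:
fV = (1/ρ)|∂P/∂n| + V²/R  →  V² − fR·V + fR·V_g = 0
With fR = 1.16×10⁻⁴ × 1762×10³ m = 204 m/s:
V = [fR − √((fR)² − 4 fR V_g)]/2 = [204 − √(204² − 4×204×43)]/2 = 61.5 m/s
Supergeostrophic (V > V_g = 43 m/s), as expected around a high.
Converting: 61.5 m/s × 3.6 = 221 km/h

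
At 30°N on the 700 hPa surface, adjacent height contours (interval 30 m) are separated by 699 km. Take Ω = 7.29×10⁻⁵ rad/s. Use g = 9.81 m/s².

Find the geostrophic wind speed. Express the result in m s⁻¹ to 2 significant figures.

5.8 m s⁻¹

Coriolis parameter at 30°N:
f = 2Ω sin φ = 2 × 7.29×10⁻⁵ × sin 30° = 7.29×10⁻⁵ s⁻¹
Height gradient: |∂Z/∂n| = 30 m / 699000 m = 4.29×10⁻⁵
On a pressure surface, geostrophic balance gives V_g = (g/f)|∂Z/∂n|:
V_g = 9.81 × 4.29×10⁻⁵ / 7.29×10⁻⁵ = 5.78 m/s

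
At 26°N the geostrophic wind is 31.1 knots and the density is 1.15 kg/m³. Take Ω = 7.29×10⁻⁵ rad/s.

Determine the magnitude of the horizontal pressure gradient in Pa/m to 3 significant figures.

1.18×10⁻³ Pa/m

Coriolis parameter at 26°N:
f = 2Ω sin φ = 2 × 7.29×10⁻⁵ × sin 26° = 6.39×10⁻⁵ s⁻¹
Wind speed in SI: 31.1 knots = 16.0 m/s
Geostrophic balance rearranged: |∂P/∂n| = f ρ V_g
|∂P/∂n| = 6.39×10⁻⁵ × 1.15 × 16.0 = 1.18×10⁻³ Pa/m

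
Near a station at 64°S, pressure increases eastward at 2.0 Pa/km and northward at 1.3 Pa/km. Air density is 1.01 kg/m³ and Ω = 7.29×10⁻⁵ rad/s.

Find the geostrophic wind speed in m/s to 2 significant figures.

Coriolis parameter at 64°S:
f = 2Ω sin φ = 2 × 7.29×10⁻⁵ × sin 64° = 1.31×10⁻⁴ s⁻¹
In the Southern Hemisphere f is negative: f = −1.31×10⁻⁴ s⁻¹.
Component geostrophic relations (x east, y north):
u_g = −(1/(fρ)) ∂P/∂y,  v_g = (1/(fρ)) ∂P/∂x
u_g = −(1.3×10⁻³)/(−1.31×10⁻⁴ × 1.01) = 9.82 m/s;  v_g = (2.0×10⁻³)/(−1.31×10⁻⁴ × 1.01) = −15.1 m/s
|V_g| = √(u_g² + v_g²) = 18.0 m/s

18 m/s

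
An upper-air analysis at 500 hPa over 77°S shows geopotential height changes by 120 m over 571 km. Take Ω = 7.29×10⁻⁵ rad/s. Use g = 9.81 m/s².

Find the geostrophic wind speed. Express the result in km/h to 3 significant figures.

Coriolis parameter at 77°S:
f = 2Ω sin φ = 2 × 7.29×10⁻⁵ × sin 77° = 1.42×10⁻⁴ s⁻¹
Height gradient: |∂Z/∂n| = 120 m / 571000 m = 2.10×10⁻⁴
On a pressure surface, geostrophic balance gives V_g = (g/f)|∂Z/∂n|:
V_g = 9.81 × 2.10×10⁻⁴ / 1.42×10⁻⁴ = 14.5 m/s
Converting: 14.5 m/s × 3.6 = 52.2 km/h

52.2 km/h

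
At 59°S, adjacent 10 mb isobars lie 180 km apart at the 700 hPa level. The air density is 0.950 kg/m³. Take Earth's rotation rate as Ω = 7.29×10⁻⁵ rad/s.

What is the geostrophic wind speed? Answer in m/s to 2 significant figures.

Coriolis parameter at 59°S:
f = 2Ω sin φ = 2 × 7.29×10⁻⁵ × sin 59° = 1.25×10⁻⁴ s⁻¹
Pressure gradient: |∂P/∂n| = 1000 Pa / 180000 m = 5.56×10⁻³ Pa/m
Geostrophic balance (pressure-gradient force = Coriolis force):
V_g = (1/(fρ)) |∂P/∂n| = 5.56×10⁻³ / (1.25×10⁻⁴ × 0.950) = 46.8 m/s

47 m/s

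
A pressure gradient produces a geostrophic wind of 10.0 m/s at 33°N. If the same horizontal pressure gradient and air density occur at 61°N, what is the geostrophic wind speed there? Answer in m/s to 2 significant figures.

With the same pressure gradient and density, V_g ∝ 1/f ∝ 1/sin φ.
V₂ = V₁ · sin φ₁ / sin φ₂ = 10.0 × sin 33° / sin 61°
V₂ = 10.0 × 0.5446/0.8746 = 6.2 m/s

6.2 m/s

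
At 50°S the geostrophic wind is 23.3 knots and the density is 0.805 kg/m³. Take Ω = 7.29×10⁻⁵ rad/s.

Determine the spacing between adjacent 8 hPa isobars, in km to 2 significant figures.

740 km

Coriolis parameter at 50°S:
f = 2Ω sin φ = 2 × 7.29×10⁻⁵ × sin 50° = 1.12×10⁻⁴ s⁻¹
Wind speed in SI: 23.3 knots = 12.0 m/s
Geostrophic balance rearranged: |∂P/∂n| = f ρ V_g
|∂P/∂n| = 1.12×10⁻⁴ × 0.805 × 12.0 = 1.08×10⁻³ Pa/m
Isobar spacing: Δn = ΔP/|∂P/∂n| = 800 Pa / 1.08×10⁻³ Pa/m = 742316 m ≈ 740 km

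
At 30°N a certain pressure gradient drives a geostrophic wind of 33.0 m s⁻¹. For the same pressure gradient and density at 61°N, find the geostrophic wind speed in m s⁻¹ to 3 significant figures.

With the same pressure gradient and density, V_g ∝ 1/f ∝ 1/sin φ.
V₂ = V₁ · sin φ₁ / sin φ₂ = 33.0 × sin 30° / sin 61°
V₂ = 33.0 × 0.5000/0.8746 = 18.9 m s⁻¹

18.9 m s⁻¹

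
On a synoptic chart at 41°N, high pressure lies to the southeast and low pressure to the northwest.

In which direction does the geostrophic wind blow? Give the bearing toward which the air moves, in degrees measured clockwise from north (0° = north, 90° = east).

The pressure-gradient force points toward the northwest (bearing 315°).
Geostrophic balance: in the Northern Hemisphere the Coriolis force deflects motion to the right, so the geostrophic wind blows 90° to the right of the pressure-gradient force (low pressure on the left).
Rotating 315° by 90° clockwise gives 045° — the wind blows toward the northeast.

045°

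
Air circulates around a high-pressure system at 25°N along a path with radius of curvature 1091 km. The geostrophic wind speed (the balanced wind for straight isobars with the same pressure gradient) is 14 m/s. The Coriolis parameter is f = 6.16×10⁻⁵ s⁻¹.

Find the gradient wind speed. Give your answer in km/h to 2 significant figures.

Around a high, pressure-gradient force acts outward with centrifugal, so Coriolis balances both:
fV = (1/ρ)|∂P/∂n| + V²/R  →  V² − fR·V + fR·V_g = 0
With fR = 6.16×10⁻⁵ × 1091×10³ m = 67.2 m/s:
V = [fR − √((fR)² − 4 fR V_g)]/2 = [67.2 − √(67.2² − 4×67.2×14)]/2 = 19.9 m/s
Supergeostrophic (V > V_g = 14 m/s), as expected around a high.
Converting: 19.9 m/s × 3.6 = 72 km/h

72 km/h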